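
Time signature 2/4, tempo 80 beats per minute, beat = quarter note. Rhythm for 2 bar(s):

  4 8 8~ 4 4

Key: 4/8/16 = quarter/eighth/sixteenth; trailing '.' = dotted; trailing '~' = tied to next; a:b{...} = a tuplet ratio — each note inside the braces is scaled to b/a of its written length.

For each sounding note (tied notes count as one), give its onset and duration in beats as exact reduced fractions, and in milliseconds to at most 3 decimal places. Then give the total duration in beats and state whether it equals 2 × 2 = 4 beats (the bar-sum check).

1) 0.0ms=0b +750.0ms=1b
2) 750.0ms=1b +375.0ms=1/2b
3) 1125.0ms=3/2b +1125.0ms=3/2b
4) 2250.0ms=3b +750.0ms=1b
Σ=4b of 4 (80bpm 2/4) — PASS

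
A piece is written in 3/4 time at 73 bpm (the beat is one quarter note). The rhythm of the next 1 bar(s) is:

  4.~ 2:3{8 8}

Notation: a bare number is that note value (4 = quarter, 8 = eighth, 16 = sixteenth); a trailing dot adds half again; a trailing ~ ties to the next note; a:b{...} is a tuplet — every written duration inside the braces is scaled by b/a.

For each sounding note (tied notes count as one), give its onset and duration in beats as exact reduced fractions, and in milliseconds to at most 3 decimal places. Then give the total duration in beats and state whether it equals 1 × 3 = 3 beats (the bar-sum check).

1) 0.0ms=0b +1849.315ms=9/4b
2) 1849.315ms=9/4b +616.438ms=3/4b
Σ=3b of 3 (73bpm 3/4) — PASS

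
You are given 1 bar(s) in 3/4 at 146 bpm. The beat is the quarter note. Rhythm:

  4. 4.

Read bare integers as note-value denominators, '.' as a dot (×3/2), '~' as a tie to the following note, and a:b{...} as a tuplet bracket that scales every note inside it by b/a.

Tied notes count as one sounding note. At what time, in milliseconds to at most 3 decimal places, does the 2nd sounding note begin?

1. 0.0ms @ 0 + 616.438ms (3/2)
2. 616.438ms @ 3/2 + 616.438ms (3/2)

note 2 onset = 3/2b = 616.438ms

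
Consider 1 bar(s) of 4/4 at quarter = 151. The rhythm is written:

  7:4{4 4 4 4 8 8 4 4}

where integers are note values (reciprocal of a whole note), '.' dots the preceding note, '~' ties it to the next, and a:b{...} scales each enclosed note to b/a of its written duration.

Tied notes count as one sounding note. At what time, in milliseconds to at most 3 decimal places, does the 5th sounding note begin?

note 5 onset = 16/7b = 908.231ms

1. 0.0ms @ 0 + 227.058ms (4/7)
2. 227.058ms @ 4/7 + 227.058ms (4/7)
3. 454.115ms @ 8/7 + 227.058ms (4/7)
4. 681.173ms @ 12/7 + 227.058ms (4/7)
5. 908.231ms @ 16/7 + 113.529ms (2/7)
6. 1021.76ms @ 18/7 + 113.529ms (2/7)
7. 1135.289ms @ 20/7 + 227.058ms (4/7)
8. 1362.346ms @ 24/7 + 227.058ms (4/7)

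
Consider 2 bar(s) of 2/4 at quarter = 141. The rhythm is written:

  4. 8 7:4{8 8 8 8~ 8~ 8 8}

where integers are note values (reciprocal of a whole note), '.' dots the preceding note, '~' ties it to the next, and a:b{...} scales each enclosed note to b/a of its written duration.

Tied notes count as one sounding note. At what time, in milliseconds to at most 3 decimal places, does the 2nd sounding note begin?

1. 0.0ms @ 0 + 638.298ms (3/2)
2. 638.298ms @ 3/2 + 212.766ms (1/2)
3. 851.064ms @ 2 + 121.581ms (2/7)
4. 972.644ms @ 16/7 + 121.581ms (2/7)
5. 1094.225ms @ 18/7 + 121.581ms (2/7)
6. 1215.805ms @ 20/7 + 364.742ms (6/7)
7. 1580.547ms @ 26/7 + 121.581ms (2/7)

note 2 onset = 3/2b = 638.298ms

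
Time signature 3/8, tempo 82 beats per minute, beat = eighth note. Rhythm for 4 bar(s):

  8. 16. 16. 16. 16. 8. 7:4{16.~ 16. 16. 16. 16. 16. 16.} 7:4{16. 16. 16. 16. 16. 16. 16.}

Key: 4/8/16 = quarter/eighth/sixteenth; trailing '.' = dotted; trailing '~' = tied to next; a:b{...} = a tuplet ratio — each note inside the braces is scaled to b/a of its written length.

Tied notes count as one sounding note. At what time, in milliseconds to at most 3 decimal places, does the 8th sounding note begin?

1. 0.0ms @ 0 + 1097.561ms (3/2)
2. 1097.561ms @ 3/2 + 548.78ms (3/4)
3. 1646.341ms @ 9/4 + 548.78ms (3/4)
4. 2195.122ms @ 3 + 548.78ms (3/4)
5. 2743.902ms @ 15/4 + 548.78ms (3/4)
6. 3292.683ms @ 9/2 + 1097.561ms (3/2)
7. 4390.244ms @ 6 + 627.178ms (6/7)
8. 5017.422ms @ 48/7 + 313.589ms (3/7)
9. 5331.01ms @ 51/7 + 313.589ms (3/7)
10. 5644.599ms @ 54/7 + 313.589ms (3/7)
11. 5958.188ms @ 57/7 + 313.589ms (3/7)
12. 6271.777ms @ 60/7 + 313.589ms (3/7)
13. 6585.366ms @ 9 + 313.589ms (3/7)
14. 6898.955ms @ 66/7 + 313.589ms (3/7)
15. 7212.544ms @ 69/7 + 313.589ms (3/7)
16. 7526.132ms @ 72/7 + 313.589ms (3/7)
17. 7839.721ms @ 75/7 + 313.589ms (3/7)
18. 8153.31ms @ 78/7 + 313.589ms (3/7)
19. 8466.899ms @ 81/7 + 313.589ms (3/7)

note 8 onset = 48/7b = 5017.422ms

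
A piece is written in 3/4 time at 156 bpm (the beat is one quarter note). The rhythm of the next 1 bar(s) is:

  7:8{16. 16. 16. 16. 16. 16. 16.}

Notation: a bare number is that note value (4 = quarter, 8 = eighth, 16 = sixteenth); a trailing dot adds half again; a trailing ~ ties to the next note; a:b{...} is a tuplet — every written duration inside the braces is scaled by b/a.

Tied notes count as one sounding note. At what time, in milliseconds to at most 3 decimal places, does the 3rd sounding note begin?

note 3 onset = 6/7b = 329.67ms

1. 0.0ms @ 0 + 164.835ms (3/7)
2. 164.835ms @ 3/7 + 164.835ms (3/7)
3. 329.67ms @ 6/7 + 164.835ms (3/7)
4. 494.505ms @ 9/7 + 164.835ms (3/7)
5. 659.341ms @ 12/7 + 164.835ms (3/7)
6. 824.176ms @ 15/7 + 164.835ms (3/7)
7. 989.011ms @ 18/7 + 164.835ms (3/7)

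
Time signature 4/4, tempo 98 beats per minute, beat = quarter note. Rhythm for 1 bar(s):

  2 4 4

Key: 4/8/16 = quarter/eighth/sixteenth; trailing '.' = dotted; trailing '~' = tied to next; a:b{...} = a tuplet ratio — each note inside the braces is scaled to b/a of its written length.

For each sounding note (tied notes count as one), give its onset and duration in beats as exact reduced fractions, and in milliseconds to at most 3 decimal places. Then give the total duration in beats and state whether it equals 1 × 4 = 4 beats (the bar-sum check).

1) 0.0ms=0b +1224.49ms=2b
2) 1224.49ms=2b +612.245ms=1b
3) 1836.735ms=3b +612.245ms=1b
Σ=4b of 4 (98bpm 4/4) — PASS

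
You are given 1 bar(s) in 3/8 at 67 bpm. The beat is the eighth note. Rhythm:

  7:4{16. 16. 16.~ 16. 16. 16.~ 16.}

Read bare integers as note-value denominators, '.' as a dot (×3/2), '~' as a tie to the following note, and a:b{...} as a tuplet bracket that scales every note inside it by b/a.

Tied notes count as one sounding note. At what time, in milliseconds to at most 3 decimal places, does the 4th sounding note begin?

note 4 onset = 12/7b = 1535.181ms

1. 0.0ms @ 0 + 383.795ms (3/7)
2. 383.795ms @ 3/7 + 383.795ms (3/7)
3. 767.591ms @ 6/7 + 767.591ms (6/7)
4. 1535.181ms @ 12/7 + 383.795ms (3/7)
5. 1918.977ms @ 15/7 + 767.591ms (6/7)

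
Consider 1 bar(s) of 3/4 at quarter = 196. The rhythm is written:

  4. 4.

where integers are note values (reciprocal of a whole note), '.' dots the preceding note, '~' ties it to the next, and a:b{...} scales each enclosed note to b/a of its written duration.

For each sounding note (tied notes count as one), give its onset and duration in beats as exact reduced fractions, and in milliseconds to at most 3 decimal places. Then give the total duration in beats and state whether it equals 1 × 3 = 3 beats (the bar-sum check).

1) 0.0ms=0b +459.184ms=3/2b
2) 459.184ms=3/2b +459.184ms=3/2b
Σ=3b of 3 (196bpm 3/4) — PASS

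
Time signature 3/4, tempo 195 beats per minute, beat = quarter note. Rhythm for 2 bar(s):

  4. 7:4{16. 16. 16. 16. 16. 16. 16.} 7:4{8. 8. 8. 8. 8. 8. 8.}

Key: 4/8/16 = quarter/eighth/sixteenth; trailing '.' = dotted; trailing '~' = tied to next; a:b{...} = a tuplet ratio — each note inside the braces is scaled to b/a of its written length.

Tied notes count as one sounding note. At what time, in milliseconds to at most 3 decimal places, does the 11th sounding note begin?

note 11 onset = 27/7b = 1186.813ms

1. 0.0ms @ 0 + 461.538ms (3/2)
2. 461.538ms @ 3/2 + 65.934ms (3/14)
3. 527.473ms @ 12/7 + 65.934ms (3/14)
4. 593.407ms @ 27/14 + 65.934ms (3/14)
5. 659.341ms @ 15/7 + 65.934ms (3/14)
6. 725.275ms @ 33/14 + 65.934ms (3/14)
7. 791.209ms @ 18/7 + 65.934ms (3/14)
8. 857.143ms @ 39/14 + 65.934ms (3/14)
9. 923.077ms @ 3 + 131.868ms (3/7)
10. 1054.945ms @ 24/7 + 131.868ms (3/7)
11. 1186.813ms @ 27/7 + 131.868ms (3/7)
12. 1318.681ms @ 30/7 + 131.868ms (3/7)
13. 1450.549ms @ 33/7 + 131.868ms (3/7)
14. 1582.418ms @ 36/7 + 131.868ms (3/7)
15. 1714.286ms @ 39/7 + 131.868ms (3/7)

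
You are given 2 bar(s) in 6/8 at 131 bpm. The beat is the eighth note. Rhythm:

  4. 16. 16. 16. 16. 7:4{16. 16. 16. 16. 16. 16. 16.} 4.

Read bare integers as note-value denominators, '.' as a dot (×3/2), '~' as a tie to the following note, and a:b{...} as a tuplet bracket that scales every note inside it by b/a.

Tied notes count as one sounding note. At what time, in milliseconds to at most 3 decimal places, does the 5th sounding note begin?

1. 0.0ms @ 0 + 1374.046ms (3)
2. 1374.046ms @ 3 + 343.511ms (3/4)
3. 1717.557ms @ 15/4 + 343.511ms (3/4)
4. 2061.069ms @ 9/2 + 343.511ms (3/4)
5. 2404.58ms @ 21/4 + 343.511ms (3/4)
6. 2748.092ms @ 6 + 196.292ms (3/7)
7. 2944.384ms @ 45/7 + 196.292ms (3/7)
8. 3140.676ms @ 48/7 + 196.292ms (3/7)
9. 3336.968ms @ 51/7 + 196.292ms (3/7)
10. 3533.261ms @ 54/7 + 196.292ms (3/7)
11. 3729.553ms @ 57/7 + 196.292ms (3/7)
12. 3925.845ms @ 60/7 + 196.292ms (3/7)
13. 4122.137ms @ 9 + 1374.046ms (3)

note 5 onset = 21/4b = 2404.58ms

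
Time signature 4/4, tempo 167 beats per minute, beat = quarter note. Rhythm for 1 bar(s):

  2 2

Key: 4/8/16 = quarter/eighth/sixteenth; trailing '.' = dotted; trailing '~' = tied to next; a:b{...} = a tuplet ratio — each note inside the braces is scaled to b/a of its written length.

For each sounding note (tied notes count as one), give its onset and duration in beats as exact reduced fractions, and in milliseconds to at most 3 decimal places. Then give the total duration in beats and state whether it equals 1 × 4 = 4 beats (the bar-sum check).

1) 0.0ms=0b +718.563ms=2b
2) 718.563ms=2b +718.563ms=2b
Σ=4b of 4 (167bpm 4/4) — PASS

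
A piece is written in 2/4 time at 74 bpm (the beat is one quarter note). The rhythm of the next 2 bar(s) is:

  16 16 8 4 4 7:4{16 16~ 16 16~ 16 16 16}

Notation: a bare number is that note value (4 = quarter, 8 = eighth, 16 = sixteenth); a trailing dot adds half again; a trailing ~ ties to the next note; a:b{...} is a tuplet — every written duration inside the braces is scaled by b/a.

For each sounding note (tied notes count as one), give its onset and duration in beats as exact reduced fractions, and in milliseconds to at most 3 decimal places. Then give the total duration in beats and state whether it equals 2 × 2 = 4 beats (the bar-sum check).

1) 0.0ms=0b +202.703ms=1/4b
2) 202.703ms=1/4b +202.703ms=1/4b
3) 405.405ms=1/2b +405.405ms=1/2b
4) 810.811ms=1b +810.811ms=1b
5) 1621.622ms=2b +810.811ms=1b
6) 2432.432ms=3b +115.83ms=1/7b
7) 2548.263ms=22/7b +231.66ms=2/7b
8) 2779.923ms=24/7b +231.66ms=2/7b
9) 3011.583ms=26/7b +115.83ms=1/7b
10) 3127.413ms=27/7b +115.83ms=1/7b
Σ=4b of 4 (74bpm 2/4) — PASS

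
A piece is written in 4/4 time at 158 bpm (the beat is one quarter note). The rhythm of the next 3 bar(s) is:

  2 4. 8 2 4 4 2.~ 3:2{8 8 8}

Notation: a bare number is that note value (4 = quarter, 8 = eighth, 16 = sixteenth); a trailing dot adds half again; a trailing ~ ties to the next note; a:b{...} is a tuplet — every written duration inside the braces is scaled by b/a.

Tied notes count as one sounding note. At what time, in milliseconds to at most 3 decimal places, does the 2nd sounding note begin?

note 2 onset = 2b = 759.494ms

1. 0.0ms @ 0 + 759.494ms (2)
2. 759.494ms @ 2 + 569.62ms (3/2)
3. 1329.114ms @ 7/2 + 189.873ms (1/2)
4. 1518.987ms @ 4 + 759.494ms (2)
5. 2278.481ms @ 6 + 379.747ms (1)
6. 2658.228ms @ 7 + 379.747ms (1)
7. 3037.975ms @ 8 + 1265.823ms (10/3)
8. 4303.797ms @ 34/3 + 126.582ms (1/3)
9. 4430.38ms @ 35/3 + 126.582ms (1/3)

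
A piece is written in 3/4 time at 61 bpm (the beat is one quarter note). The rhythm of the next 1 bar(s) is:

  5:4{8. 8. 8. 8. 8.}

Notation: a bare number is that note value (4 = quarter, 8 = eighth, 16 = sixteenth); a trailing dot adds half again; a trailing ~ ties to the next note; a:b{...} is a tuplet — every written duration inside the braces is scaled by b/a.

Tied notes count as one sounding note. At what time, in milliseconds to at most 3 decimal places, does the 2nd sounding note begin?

1. 0.0ms @ 0 + 590.164ms (3/5)
2. 590.164ms @ 3/5 + 590.164ms (3/5)
3. 1180.328ms @ 6/5 + 590.164ms (3/5)
4. 1770.492ms @ 9/5 + 590.164ms (3/5)
5. 2360.656ms @ 12/5 + 590.164ms (3/5)

note 2 onset = 3/5b = 590.164ms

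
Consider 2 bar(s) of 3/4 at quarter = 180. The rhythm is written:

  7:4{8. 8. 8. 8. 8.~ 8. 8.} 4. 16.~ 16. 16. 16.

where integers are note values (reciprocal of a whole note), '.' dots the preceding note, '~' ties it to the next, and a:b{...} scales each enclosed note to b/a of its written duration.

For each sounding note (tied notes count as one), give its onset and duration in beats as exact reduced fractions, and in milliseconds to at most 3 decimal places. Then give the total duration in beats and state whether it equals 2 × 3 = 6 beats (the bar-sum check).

1) 0.0ms=0b +142.857ms=3/7b
2) 142.857ms=3/7b +142.857ms=3/7b
3) 285.714ms=6/7b +142.857ms=3/7b
4) 428.571ms=9/7b +142.857ms=3/7b
5) 571.429ms=12/7b +285.714ms=6/7b
6) 857.143ms=18/7b +142.857ms=3/7b
7) 1000.0ms=3b +500.0ms=3/2b
8) 1500.0ms=9/2b +250.0ms=3/4b
9) 1750.0ms=21/4b +125.0ms=3/8b
10) 1875.0ms=45/8b +125.0ms=3/8b
Σ=6b of 6 (180bpm 3/4) — PASS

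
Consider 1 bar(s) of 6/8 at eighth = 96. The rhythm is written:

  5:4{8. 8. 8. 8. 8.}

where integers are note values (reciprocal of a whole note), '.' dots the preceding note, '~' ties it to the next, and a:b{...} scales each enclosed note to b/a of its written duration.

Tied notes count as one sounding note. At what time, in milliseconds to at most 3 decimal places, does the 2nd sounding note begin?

note 2 onset = 6/5b = 750.0ms

1. 0.0ms @ 0 + 750.0ms (6/5)
2. 750.0ms @ 6/5 + 750.0ms (6/5)
3. 1500.0ms @ 12/5 + 750.0ms (6/5)
4. 2250.0ms @ 18/5 + 750.0ms (6/5)
5. 3000.0ms @ 24/5 + 750.0ms (6/5)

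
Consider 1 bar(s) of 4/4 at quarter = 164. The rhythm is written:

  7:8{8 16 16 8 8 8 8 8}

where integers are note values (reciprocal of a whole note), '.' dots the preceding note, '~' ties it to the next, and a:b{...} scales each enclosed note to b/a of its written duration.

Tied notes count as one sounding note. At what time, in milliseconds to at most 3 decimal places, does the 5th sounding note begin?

1. 0.0ms @ 0 + 209.059ms (4/7)
2. 209.059ms @ 4/7 + 104.53ms (2/7)
3. 313.589ms @ 6/7 + 104.53ms (2/7)
4. 418.118ms @ 8/7 + 209.059ms (4/7)
5. 627.178ms @ 12/7 + 209.059ms (4/7)
6. 836.237ms @ 16/7 + 209.059ms (4/7)
7. 1045.296ms @ 20/7 + 209.059ms (4/7)
8. 1254.355ms @ 24/7 + 209.059ms (4/7)

note 5 onset = 12/7b = 627.178ms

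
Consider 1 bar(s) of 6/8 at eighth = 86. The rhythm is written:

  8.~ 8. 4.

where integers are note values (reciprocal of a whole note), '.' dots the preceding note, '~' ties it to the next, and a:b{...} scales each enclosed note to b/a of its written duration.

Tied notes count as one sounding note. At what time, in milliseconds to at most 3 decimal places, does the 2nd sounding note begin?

note 2 onset = 3b = 2093.023ms

1. 0.0ms @ 0 + 2093.023ms (3)
2. 2093.023ms @ 3 + 2093.023ms (3)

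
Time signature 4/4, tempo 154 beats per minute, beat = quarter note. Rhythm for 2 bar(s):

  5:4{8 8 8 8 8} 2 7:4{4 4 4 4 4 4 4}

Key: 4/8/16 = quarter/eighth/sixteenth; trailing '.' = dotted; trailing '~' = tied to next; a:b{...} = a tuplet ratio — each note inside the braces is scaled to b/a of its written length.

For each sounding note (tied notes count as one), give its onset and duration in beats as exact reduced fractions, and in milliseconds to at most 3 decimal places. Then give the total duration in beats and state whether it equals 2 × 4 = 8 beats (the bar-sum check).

1) 0.0ms=0b +155.844ms=2/5b
2) 155.844ms=2/5b +155.844ms=2/5b
3) 311.688ms=4/5b +155.844ms=2/5b
4) 467.532ms=6/5b +155.844ms=2/5b
5) 623.377ms=8/5b +155.844ms=2/5b
6) 779.221ms=2b +779.221ms=2b
7) 1558.442ms=4b +222.635ms=4/7b
8) 1781.076ms=32/7b +222.635ms=4/7b
9) 2003.711ms=36/7b +222.635ms=4/7b
10) 2226.345ms=40/7b +222.635ms=4/7b
11) 2448.98ms=44/7b +222.635ms=4/7b
12) 2671.614ms=48/7b +222.635ms=4/7b
13) 2894.249ms=52/7b +222.635ms=4/7b
Σ=8b of 8 (154bpm 4/4) — PASS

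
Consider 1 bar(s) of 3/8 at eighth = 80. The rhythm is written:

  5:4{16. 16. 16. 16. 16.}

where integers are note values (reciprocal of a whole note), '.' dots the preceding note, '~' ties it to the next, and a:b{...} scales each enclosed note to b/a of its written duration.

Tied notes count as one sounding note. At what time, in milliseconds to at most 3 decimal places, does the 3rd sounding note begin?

1. 0.0ms @ 0 + 450.0ms (3/5)
2. 450.0ms @ 3/5 + 450.0ms (3/5)
3. 900.0ms @ 6/5 + 450.0ms (3/5)
4. 1350.0ms @ 9/5 + 450.0ms (3/5)
5. 1800.0ms @ 12/5 + 450.0ms (3/5)

note 3 onset = 6/5b = 900.0ms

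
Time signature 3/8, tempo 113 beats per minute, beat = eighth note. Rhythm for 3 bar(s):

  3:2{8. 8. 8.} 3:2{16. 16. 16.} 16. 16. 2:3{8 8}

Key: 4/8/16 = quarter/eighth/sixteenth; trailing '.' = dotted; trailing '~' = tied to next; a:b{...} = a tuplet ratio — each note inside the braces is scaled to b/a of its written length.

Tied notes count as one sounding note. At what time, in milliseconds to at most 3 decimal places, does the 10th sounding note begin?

1. 0.0ms @ 0 + 530.973ms (1)
2. 530.973ms @ 1 + 530.973ms (1)
3. 1061.947ms @ 2 + 530.973ms (1)
4. 1592.92ms @ 3 + 265.487ms (1/2)
5. 1858.407ms @ 7/2 + 265.487ms (1/2)
6. 2123.894ms @ 4 + 265.487ms (1/2)
7. 2389.381ms @ 9/2 + 398.23ms (3/4)
8. 2787.611ms @ 21/4 + 398.23ms (3/4)
9. 3185.841ms @ 6 + 796.46ms (3/2)
10. 3982.301ms @ 15/2 + 796.46ms (3/2)

note 10 onset = 15/2b = 3982.301ms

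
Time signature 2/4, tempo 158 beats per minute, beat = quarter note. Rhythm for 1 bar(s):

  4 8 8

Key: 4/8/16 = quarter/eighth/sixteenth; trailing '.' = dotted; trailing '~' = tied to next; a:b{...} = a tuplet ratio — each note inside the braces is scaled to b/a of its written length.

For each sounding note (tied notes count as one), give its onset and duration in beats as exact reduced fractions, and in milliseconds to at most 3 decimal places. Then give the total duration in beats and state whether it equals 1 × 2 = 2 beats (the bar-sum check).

1) 0.0ms=0b +379.747ms=1b
2) 379.747ms=1b +189.873ms=1/2b
3) 569.62ms=3/2b +189.873ms=1/2b
Σ=2b of 2 (158bpm 2/4) — PASS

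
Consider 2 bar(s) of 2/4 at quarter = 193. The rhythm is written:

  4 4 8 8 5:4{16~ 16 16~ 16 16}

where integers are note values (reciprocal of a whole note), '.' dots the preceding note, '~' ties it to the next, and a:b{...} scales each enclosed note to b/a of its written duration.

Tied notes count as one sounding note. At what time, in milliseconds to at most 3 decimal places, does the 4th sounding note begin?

note 4 onset = 5/2b = 777.202ms

1. 0.0ms @ 0 + 310.881ms (1)
2. 310.881ms @ 1 + 310.881ms (1)
3. 621.762ms @ 2 + 155.44ms (1/2)
4. 777.202ms @ 5/2 + 155.44ms (1/2)
5. 932.642ms @ 3 + 124.352ms (2/5)
6. 1056.995ms @ 17/5 + 124.352ms (2/5)
7. 1181.347ms @ 19/5 + 62.176ms (1/5)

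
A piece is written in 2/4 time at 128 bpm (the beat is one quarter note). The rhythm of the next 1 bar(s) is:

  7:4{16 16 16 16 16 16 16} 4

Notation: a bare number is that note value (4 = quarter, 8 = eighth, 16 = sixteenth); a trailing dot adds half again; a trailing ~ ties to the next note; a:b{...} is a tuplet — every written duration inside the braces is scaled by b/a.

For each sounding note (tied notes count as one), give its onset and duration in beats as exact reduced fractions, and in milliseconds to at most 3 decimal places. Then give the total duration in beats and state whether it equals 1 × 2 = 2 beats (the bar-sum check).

1) 0.0ms=0b +66.964ms=1/7b
2) 66.964ms=1/7b +66.964ms=1/7b
3) 133.929ms=2/7b +66.964ms=1/7b
4) 200.893ms=3/7b +66.964ms=1/7b
5) 267.857ms=4/7b +66.964ms=1/7b
6) 334.821ms=5/7b +66.964ms=1/7b
7) 401.786ms=6/7b +66.964ms=1/7b
8) 468.75ms=1b +468.75ms=1b
Σ=2b of 2 (128bpm 2/4) — PASS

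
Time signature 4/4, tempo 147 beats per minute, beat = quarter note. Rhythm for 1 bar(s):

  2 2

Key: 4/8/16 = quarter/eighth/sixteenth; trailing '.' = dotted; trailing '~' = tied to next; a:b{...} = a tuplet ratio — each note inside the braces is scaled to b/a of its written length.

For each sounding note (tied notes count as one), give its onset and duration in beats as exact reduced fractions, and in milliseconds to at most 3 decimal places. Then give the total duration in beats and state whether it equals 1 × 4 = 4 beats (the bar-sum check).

1) 0.0ms=0b +816.327ms=2b
2) 816.327ms=2b +816.327ms=2b
Σ=4b of 4 (147bpm 4/4) — PASS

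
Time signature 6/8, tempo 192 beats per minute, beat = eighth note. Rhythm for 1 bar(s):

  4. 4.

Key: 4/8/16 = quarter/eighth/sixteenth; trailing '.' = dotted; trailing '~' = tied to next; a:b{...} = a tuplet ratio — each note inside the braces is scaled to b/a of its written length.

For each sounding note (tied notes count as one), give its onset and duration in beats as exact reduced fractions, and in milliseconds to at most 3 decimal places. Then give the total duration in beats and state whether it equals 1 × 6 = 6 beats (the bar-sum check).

1) 0.0ms=0b +937.5ms=3b
2) 937.5ms=3b +937.5ms=3b
Σ=6b of 6 (192bpm 6/8) — PASS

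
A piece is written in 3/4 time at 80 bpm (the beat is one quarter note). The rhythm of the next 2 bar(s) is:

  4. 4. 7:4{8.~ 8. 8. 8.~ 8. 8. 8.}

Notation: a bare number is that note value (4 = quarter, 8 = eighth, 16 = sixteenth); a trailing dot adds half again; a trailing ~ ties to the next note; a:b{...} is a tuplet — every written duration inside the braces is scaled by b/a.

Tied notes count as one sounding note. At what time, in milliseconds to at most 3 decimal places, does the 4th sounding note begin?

1. 0.0ms @ 0 + 1125.0ms (3/2)
2. 1125.0ms @ 3/2 + 1125.0ms (3/2)
3. 2250.0ms @ 3 + 642.857ms (6/7)
4. 2892.857ms @ 27/7 + 321.429ms (3/7)
5. 3214.286ms @ 30/7 + 642.857ms (6/7)
6. 3857.143ms @ 36/7 + 321.429ms (3/7)
7. 4178.571ms @ 39/7 + 321.429ms (3/7)

note 4 onset = 27/7b = 2892.857ms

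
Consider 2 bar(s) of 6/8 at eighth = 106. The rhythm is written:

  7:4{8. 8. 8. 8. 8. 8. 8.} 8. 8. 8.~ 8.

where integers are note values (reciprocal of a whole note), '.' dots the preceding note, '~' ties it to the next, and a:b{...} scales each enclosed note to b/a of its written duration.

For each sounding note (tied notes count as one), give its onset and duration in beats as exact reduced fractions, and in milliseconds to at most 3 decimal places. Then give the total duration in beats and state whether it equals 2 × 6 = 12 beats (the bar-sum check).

1) 0.0ms=0b +485.175ms=6/7b
2) 485.175ms=6/7b +485.175ms=6/7b
3) 970.35ms=12/7b +485.175ms=6/7b
4) 1455.526ms=18/7b +485.175ms=6/7b
5) 1940.701ms=24/7b +485.175ms=6/7b
6) 2425.876ms=30/7b +485.175ms=6/7b
7) 2911.051ms=36/7b +485.175ms=6/7b
8) 3396.226ms=6b +849.057ms=3/2b
9) 4245.283ms=15/2b +849.057ms=3/2b
10) 5094.34ms=9b +1698.113ms=3b
Σ=12b of 12 (106bpm 6/8) — PASS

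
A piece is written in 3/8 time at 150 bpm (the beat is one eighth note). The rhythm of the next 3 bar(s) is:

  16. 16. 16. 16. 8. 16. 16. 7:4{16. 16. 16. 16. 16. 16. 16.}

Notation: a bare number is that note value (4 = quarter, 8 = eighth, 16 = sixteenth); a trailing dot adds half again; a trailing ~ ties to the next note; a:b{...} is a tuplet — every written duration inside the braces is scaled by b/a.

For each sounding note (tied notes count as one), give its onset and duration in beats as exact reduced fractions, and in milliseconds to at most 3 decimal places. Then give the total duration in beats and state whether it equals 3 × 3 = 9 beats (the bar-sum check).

1) 0.0ms=0b +300.0ms=3/4b
2) 300.0ms=3/4b +300.0ms=3/4b
3) 600.0ms=3/2b +300.0ms=3/4b
4) 900.0ms=9/4b +300.0ms=3/4b
5) 1200.0ms=3b +600.0ms=3/2b
6) 1800.0ms=9/2b +300.0ms=3/4b
7) 2100.0ms=21/4b +300.0ms=3/4b
8) 2400.0ms=6b +171.429ms=3/7b
9) 2571.429ms=45/7b +171.429ms=3/7b
10) 2742.857ms=48/7b +171.429ms=3/7b
11) 2914.286ms=51/7b +171.429ms=3/7b
12) 3085.714ms=54/7b +171.429ms=3/7b
13) 3257.143ms=57/7b +171.429ms=3/7b
14) 3428.571ms=60/7b +171.429ms=3/7b
Σ=9b of 9 (150bpm 3/8) — PASS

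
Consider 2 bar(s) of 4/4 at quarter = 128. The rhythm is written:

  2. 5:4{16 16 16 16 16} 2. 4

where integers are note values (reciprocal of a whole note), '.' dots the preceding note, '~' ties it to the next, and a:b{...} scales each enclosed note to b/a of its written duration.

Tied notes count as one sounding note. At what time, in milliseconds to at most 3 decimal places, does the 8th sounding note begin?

note 8 onset = 7b = 3281.25ms

1. 0.0ms @ 0 + 1406.25ms (3)
2. 1406.25ms @ 3 + 93.75ms (1/5)
3. 1500.0ms @ 16/5 + 93.75ms (1/5)
4. 1593.75ms @ 17/5 + 93.75ms (1/5)
5. 1687.5ms @ 18/5 + 93.75ms (1/5)
6. 1781.25ms @ 19/5 + 93.75ms (1/5)
7. 1875.0ms @ 4 + 1406.25ms (3)
8. 3281.25ms @ 7 + 468.75ms (1)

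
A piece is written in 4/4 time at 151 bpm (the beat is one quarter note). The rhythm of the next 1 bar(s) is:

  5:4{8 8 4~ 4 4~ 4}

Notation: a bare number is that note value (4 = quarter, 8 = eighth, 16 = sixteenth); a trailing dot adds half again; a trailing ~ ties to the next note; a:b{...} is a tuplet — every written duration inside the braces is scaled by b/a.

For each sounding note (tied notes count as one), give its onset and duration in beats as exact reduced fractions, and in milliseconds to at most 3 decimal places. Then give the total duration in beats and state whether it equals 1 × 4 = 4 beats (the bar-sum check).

1) 0.0ms=0b +158.94ms=2/5b
2) 158.94ms=2/5b +158.94ms=2/5b
3) 317.881ms=4/5b +635.762ms=8/5b
4) 953.642ms=12/5b +635.762ms=8/5b
Σ=4b of 4 (151bpm 4/4) — PASS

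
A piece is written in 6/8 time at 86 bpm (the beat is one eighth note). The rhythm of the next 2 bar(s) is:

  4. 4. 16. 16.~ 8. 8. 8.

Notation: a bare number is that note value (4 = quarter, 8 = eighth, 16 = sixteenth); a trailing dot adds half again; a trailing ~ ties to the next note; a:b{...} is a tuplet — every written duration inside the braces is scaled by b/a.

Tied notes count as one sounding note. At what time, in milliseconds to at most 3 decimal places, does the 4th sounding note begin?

note 4 onset = 27/4b = 4709.302ms

1. 0.0ms @ 0 + 2093.023ms (3)
2. 2093.023ms @ 3 + 2093.023ms (3)
3. 4186.047ms @ 6 + 523.256ms (3/4)
4. 4709.302ms @ 27/4 + 1569.767ms (9/4)
5. 6279.07ms @ 9 + 1046.512ms (3/2)
6. 7325.581ms @ 21/2 + 1046.512ms (3/2)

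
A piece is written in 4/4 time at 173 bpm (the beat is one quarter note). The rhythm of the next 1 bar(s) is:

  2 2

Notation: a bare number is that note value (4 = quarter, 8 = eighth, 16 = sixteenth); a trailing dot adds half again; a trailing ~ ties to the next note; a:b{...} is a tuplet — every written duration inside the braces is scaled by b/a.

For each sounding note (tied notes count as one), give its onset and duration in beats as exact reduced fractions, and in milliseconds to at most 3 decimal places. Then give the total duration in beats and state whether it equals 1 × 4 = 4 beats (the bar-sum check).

1) 0.0ms=0b +693.642ms=2b
2) 693.642ms=2b +693.642ms=2b
Σ=4b of 4 (173bpm 4/4) — PASS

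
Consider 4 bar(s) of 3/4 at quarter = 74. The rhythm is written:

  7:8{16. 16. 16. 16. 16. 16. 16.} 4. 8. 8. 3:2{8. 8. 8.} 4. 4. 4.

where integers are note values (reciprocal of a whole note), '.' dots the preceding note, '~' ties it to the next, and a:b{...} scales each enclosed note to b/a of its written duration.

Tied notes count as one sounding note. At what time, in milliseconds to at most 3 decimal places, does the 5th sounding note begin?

note 5 onset = 12/7b = 1389.961ms

1. 0.0ms @ 0 + 347.49ms (3/7)
2. 347.49ms @ 3/7 + 347.49ms (3/7)
3. 694.981ms @ 6/7 + 347.49ms (3/7)
4. 1042.471ms @ 9/7 + 347.49ms (3/7)
5. 1389.961ms @ 12/7 + 347.49ms (3/7)
6. 1737.452ms @ 15/7 + 347.49ms (3/7)
7. 2084.942ms @ 18/7 + 347.49ms (3/7)
8. 2432.432ms @ 3 + 1216.216ms (3/2)
9. 3648.649ms @ 9/2 + 608.108ms (3/4)
10. 4256.757ms @ 21/4 + 608.108ms (3/4)
11. 4864.865ms @ 6 + 405.405ms (1/2)
12. 5270.27ms @ 13/2 + 405.405ms (1/2)
13. 5675.676ms @ 7 + 405.405ms (1/2)
14. 6081.081ms @ 15/2 + 1216.216ms (3/2)
15. 7297.297ms @ 9 + 1216.216ms (3/2)
16. 8513.514ms @ 21/2 + 1216.216ms (3/2)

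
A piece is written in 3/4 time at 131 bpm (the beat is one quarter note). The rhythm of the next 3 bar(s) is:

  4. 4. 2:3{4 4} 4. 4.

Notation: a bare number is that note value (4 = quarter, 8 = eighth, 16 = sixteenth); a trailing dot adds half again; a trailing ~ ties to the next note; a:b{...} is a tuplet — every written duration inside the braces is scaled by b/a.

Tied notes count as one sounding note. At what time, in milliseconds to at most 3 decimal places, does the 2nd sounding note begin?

1. 0.0ms @ 0 + 687.023ms (3/2)
2. 687.023ms @ 3/2 + 687.023ms (3/2)
3. 1374.046ms @ 3 + 687.023ms (3/2)
4. 2061.069ms @ 9/2 + 687.023ms (3/2)
5. 2748.092ms @ 6 + 687.023ms (3/2)
6. 3435.115ms @ 15/2 + 687.023ms (3/2)

note 2 onset = 3/2b = 687.023ms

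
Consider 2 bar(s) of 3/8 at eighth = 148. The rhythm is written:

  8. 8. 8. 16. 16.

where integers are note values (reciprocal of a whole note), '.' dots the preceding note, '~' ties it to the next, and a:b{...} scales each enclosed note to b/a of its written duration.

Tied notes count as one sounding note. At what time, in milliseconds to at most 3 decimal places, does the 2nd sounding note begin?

1. 0.0ms @ 0 + 608.108ms (3/2)
2. 608.108ms @ 3/2 + 608.108ms (3/2)
3. 1216.216ms @ 3 + 608.108ms (3/2)
4. 1824.324ms @ 9/2 + 304.054ms (3/4)
5. 2128.378ms @ 21/4 + 304.054ms (3/4)

note 2 onset = 3/2b = 608.108ms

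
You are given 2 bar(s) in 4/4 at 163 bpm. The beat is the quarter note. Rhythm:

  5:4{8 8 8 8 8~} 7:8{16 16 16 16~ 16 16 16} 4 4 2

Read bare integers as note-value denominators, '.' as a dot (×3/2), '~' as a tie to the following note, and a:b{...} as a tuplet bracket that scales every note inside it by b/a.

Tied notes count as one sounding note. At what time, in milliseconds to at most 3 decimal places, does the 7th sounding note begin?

note 7 onset = 18/7b = 946.538ms

1. 0.0ms @ 0 + 147.239ms (2/5)
2. 147.239ms @ 2/5 + 147.239ms (2/5)
3. 294.479ms @ 4/5 + 147.239ms (2/5)
4. 441.718ms @ 6/5 + 147.239ms (2/5)
5. 588.957ms @ 8/5 + 252.41ms (24/35)
6. 841.367ms @ 16/7 + 105.171ms (2/7)
7. 946.538ms @ 18/7 + 105.171ms (2/7)
8. 1051.709ms @ 20/7 + 210.342ms (4/7)
9. 1262.051ms @ 24/7 + 105.171ms (2/7)
10. 1367.222ms @ 26/7 + 105.171ms (2/7)
11. 1472.393ms @ 4 + 368.098ms (1)
12. 1840.491ms @ 5 + 368.098ms (1)
13. 2208.589ms @ 6 + 736.196ms (2)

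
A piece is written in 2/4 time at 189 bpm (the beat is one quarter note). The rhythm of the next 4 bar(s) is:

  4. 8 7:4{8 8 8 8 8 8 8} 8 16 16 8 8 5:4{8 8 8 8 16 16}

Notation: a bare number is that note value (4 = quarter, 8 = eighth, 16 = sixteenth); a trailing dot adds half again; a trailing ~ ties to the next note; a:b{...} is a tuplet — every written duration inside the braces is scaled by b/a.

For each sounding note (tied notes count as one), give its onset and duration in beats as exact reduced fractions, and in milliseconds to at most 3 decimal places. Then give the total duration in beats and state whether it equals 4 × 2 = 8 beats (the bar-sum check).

1) 0.0ms=0b +476.19ms=3/2b
2) 476.19ms=3/2b +158.73ms=1/2b
3) 634.921ms=2b +90.703ms=2/7b
4) 725.624ms=16/7b +90.703ms=2/7b
5) 816.327ms=18/7b +90.703ms=2/7b
6) 907.029ms=20/7b +90.703ms=2/7b
7) 997.732ms=22/7b +90.703ms=2/7b
8) 1088.435ms=24/7b +90.703ms=2/7b
9) 1179.138ms=26/7b +90.703ms=2/7b
10) 1269.841ms=4b +158.73ms=1/2b
11) 1428.571ms=9/2b +79.365ms=1/4b
12) 1507.937ms=19/4b +79.365ms=1/4b
13) 1587.302ms=5b +158.73ms=1/2b
14) 1746.032ms=11/2b +158.73ms=1/2b
15) 1904.762ms=6b +126.984ms=2/5b
16) 2031.746ms=32/5b +126.984ms=2/5b
17) 2158.73ms=34/5b +126.984ms=2/5b
18) 2285.714ms=36/5b +126.984ms=2/5b
19) 2412.698ms=38/5b +63.492ms=1/5b
20) 2476.19ms=39/5b +63.492ms=1/5b
Σ=8b of 8 (189bpm 2/4) — PASS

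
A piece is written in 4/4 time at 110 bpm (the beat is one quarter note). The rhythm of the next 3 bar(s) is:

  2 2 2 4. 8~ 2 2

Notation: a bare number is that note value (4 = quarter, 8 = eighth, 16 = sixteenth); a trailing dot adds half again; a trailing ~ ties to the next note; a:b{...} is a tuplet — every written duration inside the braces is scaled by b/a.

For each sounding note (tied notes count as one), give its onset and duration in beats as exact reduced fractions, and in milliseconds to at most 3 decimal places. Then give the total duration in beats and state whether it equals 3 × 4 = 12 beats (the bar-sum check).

1) 0.0ms=0b +1090.909ms=2b
2) 1090.909ms=2b +1090.909ms=2b
3) 2181.818ms=4b +1090.909ms=2b
4) 3272.727ms=6b +818.182ms=3/2b
5) 4090.909ms=15/2b +1363.636ms=5/2b
6) 5454.545ms=10b +1090.909ms=2b
Σ=12b of 12 (110bpm 4/4) — PASS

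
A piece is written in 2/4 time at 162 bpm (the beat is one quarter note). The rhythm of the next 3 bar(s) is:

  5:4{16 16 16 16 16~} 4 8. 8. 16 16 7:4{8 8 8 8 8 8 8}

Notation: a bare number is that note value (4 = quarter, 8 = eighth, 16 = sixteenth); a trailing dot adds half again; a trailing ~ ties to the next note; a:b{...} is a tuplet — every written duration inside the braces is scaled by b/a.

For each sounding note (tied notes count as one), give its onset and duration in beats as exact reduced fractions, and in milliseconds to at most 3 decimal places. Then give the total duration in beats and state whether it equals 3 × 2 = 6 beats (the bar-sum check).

1) 0.0ms=0b +74.074ms=1/5b
2) 74.074ms=1/5b +74.074ms=1/5b
3) 148.148ms=2/5b +74.074ms=1/5b
4) 222.222ms=3/5b +74.074ms=1/5b
5) 296.296ms=4/5b +444.444ms=6/5b
6) 740.741ms=2b +277.778ms=3/4b
7) 1018.519ms=11/4b +277.778ms=3/4b
8) 1296.296ms=7/2b +92.593ms=1/4b
9) 1388.889ms=15/4b +92.593ms=1/4b
10) 1481.481ms=4b +105.82ms=2/7b
11) 1587.302ms=30/7b +105.82ms=2/7b
12) 1693.122ms=32/7b +105.82ms=2/7b
13) 1798.942ms=34/7b +105.82ms=2/7b
14) 1904.762ms=36/7b +105.82ms=2/7b
15) 2010.582ms=38/7b +105.82ms=2/7b
16) 2116.402ms=40/7b +105.82ms=2/7b
Σ=6b of 6 (162bpm 2/4) — PASS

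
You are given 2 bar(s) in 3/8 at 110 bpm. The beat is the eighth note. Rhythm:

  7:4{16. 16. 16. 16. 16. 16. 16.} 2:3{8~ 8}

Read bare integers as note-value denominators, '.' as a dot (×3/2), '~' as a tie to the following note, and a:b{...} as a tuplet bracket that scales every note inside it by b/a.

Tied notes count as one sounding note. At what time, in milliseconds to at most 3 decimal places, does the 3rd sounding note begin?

note 3 onset = 6/7b = 467.532ms

1. 0.0ms @ 0 + 233.766ms (3/7)
2. 233.766ms @ 3/7 + 233.766ms (3/7)
3. 467.532ms @ 6/7 + 233.766ms (3/7)
4. 701.299ms @ 9/7 + 233.766ms (3/7)
5. 935.065ms @ 12/7 + 233.766ms (3/7)
6. 1168.831ms @ 15/7 + 233.766ms (3/7)
7. 1402.597ms @ 18/7 + 233.766ms (3/7)
8. 1636.364ms @ 3 + 1636.364ms (3)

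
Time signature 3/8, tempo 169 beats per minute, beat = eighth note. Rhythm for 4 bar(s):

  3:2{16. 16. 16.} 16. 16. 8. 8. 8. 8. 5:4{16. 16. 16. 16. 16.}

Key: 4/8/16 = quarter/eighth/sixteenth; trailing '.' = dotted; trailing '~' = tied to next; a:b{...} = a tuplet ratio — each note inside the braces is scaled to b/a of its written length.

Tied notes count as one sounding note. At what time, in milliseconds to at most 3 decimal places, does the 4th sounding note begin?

note 4 onset = 3/2b = 532.544ms

1. 0.0ms @ 0 + 177.515ms (1/2)
2. 177.515ms @ 1/2 + 177.515ms (1/2)
3. 355.03ms @ 1 + 177.515ms (1/2)
4. 532.544ms @ 3/2 + 266.272ms (3/4)
5. 798.817ms @ 9/4 + 266.272ms (3/4)
6. 1065.089ms @ 3 + 532.544ms (3/2)
7. 1597.633ms @ 9/2 + 532.544ms (3/2)
8. 2130.178ms @ 6 + 532.544ms (3/2)
9. 2662.722ms @ 15/2 + 532.544ms (3/2)
10. 3195.266ms @ 9 + 213.018ms (3/5)
11. 3408.284ms @ 48/5 + 213.018ms (3/5)
12. 3621.302ms @ 51/5 + 213.018ms (3/5)
13. 3834.32ms @ 54/5 + 213.018ms (3/5)
14. 4047.337ms @ 57/5 + 213.018ms (3/5)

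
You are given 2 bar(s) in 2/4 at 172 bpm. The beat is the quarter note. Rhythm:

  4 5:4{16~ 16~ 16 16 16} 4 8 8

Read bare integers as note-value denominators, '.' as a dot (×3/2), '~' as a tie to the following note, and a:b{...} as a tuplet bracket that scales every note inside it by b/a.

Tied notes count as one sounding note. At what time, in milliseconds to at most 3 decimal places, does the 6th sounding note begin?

1. 0.0ms @ 0 + 348.837ms (1)
2. 348.837ms @ 1 + 209.302ms (3/5)
3. 558.14ms @ 8/5 + 69.767ms (1/5)
4. 627.907ms @ 9/5 + 69.767ms (1/5)
5. 697.674ms @ 2 + 348.837ms (1)
6. 1046.512ms @ 3 + 174.419ms (1/2)
7. 1220.93ms @ 7/2 + 174.419ms (1/2)

note 6 onset = 3b = 1046.512ms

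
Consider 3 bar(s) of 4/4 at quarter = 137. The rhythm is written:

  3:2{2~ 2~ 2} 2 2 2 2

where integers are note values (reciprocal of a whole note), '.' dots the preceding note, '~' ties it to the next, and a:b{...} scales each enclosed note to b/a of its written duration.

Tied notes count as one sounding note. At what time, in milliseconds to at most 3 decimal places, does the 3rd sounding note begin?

note 3 onset = 6b = 2627.737ms

1. 0.0ms @ 0 + 1751.825ms (4)
2. 1751.825ms @ 4 + 875.912ms (2)
3. 2627.737ms @ 6 + 875.912ms (2)
4. 3503.65ms @ 8 + 875.912ms (2)
5. 4379.562ms @ 10 + 875.912ms (2)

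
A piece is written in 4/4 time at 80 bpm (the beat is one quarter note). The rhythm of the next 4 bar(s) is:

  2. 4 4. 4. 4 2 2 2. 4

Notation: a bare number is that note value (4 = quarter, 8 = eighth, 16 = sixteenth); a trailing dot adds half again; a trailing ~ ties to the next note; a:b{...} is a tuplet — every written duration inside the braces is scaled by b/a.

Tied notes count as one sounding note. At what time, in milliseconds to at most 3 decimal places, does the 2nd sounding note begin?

note 2 onset = 3b = 2250.0ms

1. 0.0ms @ 0 + 2250.0ms (3)
2. 2250.0ms @ 3 + 750.0ms (1)
3. 3000.0ms @ 4 + 1125.0ms (3/2)
4. 4125.0ms @ 11/2 + 1125.0ms (3/2)
5. 5250.0ms @ 7 + 750.0ms (1)
6. 6000.0ms @ 8 + 1500.0ms (2)
7. 7500.0ms @ 10 + 1500.0ms (2)
8. 9000.0ms @ 12 + 2250.0ms (3)
9. 11250.0ms @ 15 + 750.0ms (1)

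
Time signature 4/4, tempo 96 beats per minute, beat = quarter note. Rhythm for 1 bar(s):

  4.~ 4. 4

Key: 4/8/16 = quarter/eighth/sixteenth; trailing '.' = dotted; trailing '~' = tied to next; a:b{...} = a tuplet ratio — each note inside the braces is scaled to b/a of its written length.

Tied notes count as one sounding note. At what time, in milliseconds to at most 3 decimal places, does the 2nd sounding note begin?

note 2 onset = 3b = 1875.0ms

1. 0.0ms @ 0 + 1875.0ms (3)
2. 1875.0ms @ 3 + 625.0ms (1)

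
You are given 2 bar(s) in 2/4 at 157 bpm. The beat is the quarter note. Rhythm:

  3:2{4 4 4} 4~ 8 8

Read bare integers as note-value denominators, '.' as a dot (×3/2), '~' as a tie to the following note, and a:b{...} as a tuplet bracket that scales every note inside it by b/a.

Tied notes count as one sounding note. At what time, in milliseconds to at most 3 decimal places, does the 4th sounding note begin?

1. 0.0ms @ 0 + 254.777ms (2/3)
2. 254.777ms @ 2/3 + 254.777ms (2/3)
3. 509.554ms @ 4/3 + 254.777ms (2/3)
4. 764.331ms @ 2 + 573.248ms (3/2)
5. 1337.58ms @ 7/2 + 191.083ms (1/2)

note 4 onset = 2b = 764.331ms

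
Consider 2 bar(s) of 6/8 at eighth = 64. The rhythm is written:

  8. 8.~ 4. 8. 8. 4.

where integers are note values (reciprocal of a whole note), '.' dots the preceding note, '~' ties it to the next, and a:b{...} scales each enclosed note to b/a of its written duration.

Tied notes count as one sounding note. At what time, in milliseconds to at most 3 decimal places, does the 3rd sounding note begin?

note 3 onset = 6b = 5625.0ms

1. 0.0ms @ 0 + 1406.25ms (3/2)
2. 1406.25ms @ 3/2 + 4218.75ms (9/2)
3. 5625.0ms @ 6 + 1406.25ms (3/2)
4. 7031.25ms @ 15/2 + 1406.25ms (3/2)
5. 8437.5ms @ 9 + 2812.5ms (3)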